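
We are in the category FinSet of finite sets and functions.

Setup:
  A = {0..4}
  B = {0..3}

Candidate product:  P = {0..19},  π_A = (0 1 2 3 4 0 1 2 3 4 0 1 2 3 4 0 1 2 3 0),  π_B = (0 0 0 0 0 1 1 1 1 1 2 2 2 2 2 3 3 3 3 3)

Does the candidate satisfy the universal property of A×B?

Answer: NOT A VALID PRODUCT — duplicate pair at indices 15,19

Derivation:
|A|·|B| = 5·4 = 20;  |P| = 20
Check the pairing map k ↦ (π_A(k), π_B(k)):
  0 : (0,0)
  1 : (1,0)
  2 : (2,0)
  3 : (3,0)
  4 : (4,0)
  5 : (0,1)
  6 : (1,1)
  7 : (2,1)
  8 : (3,1)
  9 : (4,1)
  10 : (0,2)
  11 : (1,2)
  12 : (2,2)
  13 : (3,2)
  14 : (4,2)
  15 : (0,3)
  16 : (1,3)
  17 : (2,3)
  18 : (3,3)
  19 : (0,3)  ✗ repeats pair of k=15
distinct pairs in image: 19 / 20 needed
  → (0,3) hit at k=15 and k=19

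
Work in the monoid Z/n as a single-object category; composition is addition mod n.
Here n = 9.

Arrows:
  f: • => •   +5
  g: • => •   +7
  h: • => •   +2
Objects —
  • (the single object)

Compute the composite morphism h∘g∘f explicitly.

Answer: +5

Derivation:
  0 +5≡5 +7≡3 +2≡5  (mod 9)
⟦path⟧: +5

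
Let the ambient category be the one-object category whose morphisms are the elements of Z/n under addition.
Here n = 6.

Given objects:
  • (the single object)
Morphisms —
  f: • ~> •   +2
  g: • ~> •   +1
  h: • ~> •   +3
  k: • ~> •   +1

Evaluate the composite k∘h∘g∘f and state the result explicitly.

Answer: +1

Work:
  0 +2≡2 +1≡3 +3≡0 +1≡1  (mod 6)
⟦path⟧: +1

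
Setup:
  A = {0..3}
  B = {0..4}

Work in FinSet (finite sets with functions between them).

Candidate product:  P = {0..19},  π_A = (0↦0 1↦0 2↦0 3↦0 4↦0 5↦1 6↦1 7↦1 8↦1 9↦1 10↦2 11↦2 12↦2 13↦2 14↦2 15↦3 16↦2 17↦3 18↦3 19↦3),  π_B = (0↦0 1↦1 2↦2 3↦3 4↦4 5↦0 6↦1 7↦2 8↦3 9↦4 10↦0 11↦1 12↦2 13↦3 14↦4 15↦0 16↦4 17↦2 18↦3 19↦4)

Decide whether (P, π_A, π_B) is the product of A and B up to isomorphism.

Answer: NOT A VALID PRODUCT — duplicate pair at indices 14,16

Derivation:
|A|·|B| = 4·5 = 20;  |P| = 20
Check the pairing map k ↦ (π_A(k), π_B(k)):
  0 ↦ (0,0)
  1 ↦ (0,1)
  2 ↦ (0,2)
  3 ↦ (0,3)
  4 ↦ (0,4)
  5 ↦ (1,0)
  6 ↦ (1,1)
  7 ↦ (1,2)
  8 ↦ (1,3)
  9 ↦ (1,4)
  10 ↦ (2,0)
  11 ↦ (2,1)
  12 ↦ (2,2)
  13 ↦ (2,3)
  14 ↦ (2,4)
  15 ↦ (3,0)
  16 ↦ (2,4)  ✗ repeats pair of k=14
  17 ↦ (3,2)
  18 ↦ (3,3)
  19 ↦ (3,4)
distinct pairs in image: 19 / 20 needed
  → (2,4) hit at k=14 and k=16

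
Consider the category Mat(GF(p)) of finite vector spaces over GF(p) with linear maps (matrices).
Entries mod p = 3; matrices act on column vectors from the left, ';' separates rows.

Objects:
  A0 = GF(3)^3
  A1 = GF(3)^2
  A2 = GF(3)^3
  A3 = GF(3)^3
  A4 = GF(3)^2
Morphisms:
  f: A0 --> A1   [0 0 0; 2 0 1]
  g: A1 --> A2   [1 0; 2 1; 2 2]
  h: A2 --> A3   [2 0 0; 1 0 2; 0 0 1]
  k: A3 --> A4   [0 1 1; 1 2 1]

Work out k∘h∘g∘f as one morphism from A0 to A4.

  e0=(1,0,0) f-->(0,2) g-->(0,2,1) h-->(0,2,1) k-->(0,2)
  e1=(0,1,0) f-->(0,0) g-->(0,0,0) h-->(0,0,0) k-->(0,0)
  e2=(0,0,1) f-->(0,1) g-->(0,1,2) h-->(0,1,2) k-->(0,1)
⟦path⟧: [0 0 0; 2 0 1]

Answer: [0 0 0; 2 0 1]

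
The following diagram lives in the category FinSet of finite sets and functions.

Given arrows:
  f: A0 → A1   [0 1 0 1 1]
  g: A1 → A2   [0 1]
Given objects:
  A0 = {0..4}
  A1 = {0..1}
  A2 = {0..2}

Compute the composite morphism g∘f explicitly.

  0 f→0 g→0
  1 f→1 g→1
  2 f→0 g→0
  3 f→1 g→1
  4 f→1 g→1
⟦path⟧: [0 1 0 1 1]

Answer: [0 1 0 1 1]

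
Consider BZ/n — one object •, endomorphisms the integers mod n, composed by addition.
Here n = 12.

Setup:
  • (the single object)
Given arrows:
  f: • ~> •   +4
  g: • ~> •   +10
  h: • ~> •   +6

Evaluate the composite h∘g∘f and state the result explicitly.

Answer: +8

Derivation:
  0 +4≡4 +10≡2 +6≡8  (mod 12)
⟦path⟧: +8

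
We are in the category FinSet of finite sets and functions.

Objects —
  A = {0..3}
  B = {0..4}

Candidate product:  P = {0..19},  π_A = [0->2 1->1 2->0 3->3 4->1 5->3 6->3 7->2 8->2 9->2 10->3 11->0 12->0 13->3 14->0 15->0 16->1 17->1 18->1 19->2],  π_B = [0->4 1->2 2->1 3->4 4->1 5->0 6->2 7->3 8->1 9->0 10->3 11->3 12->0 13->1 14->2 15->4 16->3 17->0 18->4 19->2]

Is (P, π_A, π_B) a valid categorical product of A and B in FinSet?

|A|·|B| = 4·5 = 20;  |P| = 20
Check the pairing map k ↦ (π_A(k), π_B(k)):
  0 -> (2,4)
  1 -> (1,2)
  2 -> (0,1)
  3 -> (3,4)
  4 -> (1,1)
  5 -> (3,0)
  6 -> (3,2)
  7 -> (2,3)
  8 -> (2,1)
  9 -> (2,0)
  10 -> (3,3)
  11 -> (0,3)
  12 -> (0,0)
  13 -> (3,1)
  14 -> (0,2)
  15 -> (0,4)
  16 -> (1,3)
  17 -> (1,0)
  18 -> (1,4)
  19 -> (2,2)
distinct pairs in image: 20 / 20 needed
  → bijection onto A×B; projections well-typed.

Answer: VALID PRODUCT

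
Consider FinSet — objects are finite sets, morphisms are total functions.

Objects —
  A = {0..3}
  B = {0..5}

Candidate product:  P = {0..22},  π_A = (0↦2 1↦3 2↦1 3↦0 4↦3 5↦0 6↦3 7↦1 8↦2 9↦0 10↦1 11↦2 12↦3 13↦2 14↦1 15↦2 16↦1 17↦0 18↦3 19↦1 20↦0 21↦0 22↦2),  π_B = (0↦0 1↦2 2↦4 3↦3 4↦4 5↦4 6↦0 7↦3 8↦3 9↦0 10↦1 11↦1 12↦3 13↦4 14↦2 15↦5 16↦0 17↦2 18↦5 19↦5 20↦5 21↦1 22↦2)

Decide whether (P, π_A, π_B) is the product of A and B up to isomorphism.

Answer: NOT A VALID PRODUCT — |P|=23 ≠ |A|·|B|=24

Work:
|A|·|B| = 4·6 = 24;  |P| = 23
  → cardinalities differ; no bijection possible.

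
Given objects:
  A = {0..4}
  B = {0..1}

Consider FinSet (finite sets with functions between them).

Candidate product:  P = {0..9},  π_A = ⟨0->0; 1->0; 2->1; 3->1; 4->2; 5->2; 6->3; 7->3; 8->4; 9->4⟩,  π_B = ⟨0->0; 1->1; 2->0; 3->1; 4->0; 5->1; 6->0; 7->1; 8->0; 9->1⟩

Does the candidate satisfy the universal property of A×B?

|A|·|B| = 5·2 = 10;  |P| = 10
Check the pairing map k ↦ (π_A(k), π_B(k)):
  0 -> (0,0)
  1 -> (0,1)
  2 -> (1,0)
  3 -> (1,1)
  4 -> (2,0)
  5 -> (2,1)
  6 -> (3,0)
  7 -> (3,1)
  8 -> (4,0)
  9 -> (4,1)
distinct pairs in image: 10 / 10 needed
  → bijection onto A×B; projections well-typed.

Answer: VALID PRODUCT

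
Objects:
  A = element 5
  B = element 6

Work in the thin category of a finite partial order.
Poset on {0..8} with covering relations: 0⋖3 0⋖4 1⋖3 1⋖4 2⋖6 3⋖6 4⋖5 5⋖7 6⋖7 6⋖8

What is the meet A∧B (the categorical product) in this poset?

Answer: NO MEET EXISTS

Derivation:
Common predecessors of 5,6: {0,1}
  maximal lower bounds 0 and 1 are incomparable: neither 0⊑1 nor 1⊑0
→ no greatest lower bound exists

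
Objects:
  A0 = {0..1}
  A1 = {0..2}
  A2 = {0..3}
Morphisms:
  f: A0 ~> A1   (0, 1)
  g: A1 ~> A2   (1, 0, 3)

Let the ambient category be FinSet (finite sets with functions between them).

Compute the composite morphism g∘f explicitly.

  0 f~>0 g~>1
  1 f~>1 g~>0
result: (1, 0)

Answer: (1, 0)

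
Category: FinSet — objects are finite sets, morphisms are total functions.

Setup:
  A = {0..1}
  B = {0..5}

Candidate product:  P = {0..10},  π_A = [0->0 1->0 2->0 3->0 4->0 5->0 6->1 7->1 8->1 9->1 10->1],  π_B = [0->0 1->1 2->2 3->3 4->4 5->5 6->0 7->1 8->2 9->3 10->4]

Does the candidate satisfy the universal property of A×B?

|A|·|B| = 2·6 = 12;  |P| = 11
  → cardinalities differ; no bijection possible.

Answer: NOT A VALID PRODUCT — |P|=11 ≠ |A|·|B|=12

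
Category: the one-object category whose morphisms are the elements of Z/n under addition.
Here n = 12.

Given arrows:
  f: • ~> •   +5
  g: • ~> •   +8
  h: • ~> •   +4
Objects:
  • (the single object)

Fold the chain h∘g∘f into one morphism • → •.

  0 +5≡5 +8≡1 +4≡5  (mod 12)
⟦path⟧: +5

Answer: +5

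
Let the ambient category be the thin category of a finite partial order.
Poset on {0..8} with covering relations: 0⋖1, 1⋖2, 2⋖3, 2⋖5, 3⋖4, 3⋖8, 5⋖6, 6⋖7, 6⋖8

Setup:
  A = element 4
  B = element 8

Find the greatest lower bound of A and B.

{x : x⊑A ∧ x⊑B} = {0,1,2,3}  (A=4, B=8)
  0 ⊑ 3
  1 ⊑ 3
  2 ⊑ 3
  3 ⊑ 3
glb = 3

Answer: A∧B = 3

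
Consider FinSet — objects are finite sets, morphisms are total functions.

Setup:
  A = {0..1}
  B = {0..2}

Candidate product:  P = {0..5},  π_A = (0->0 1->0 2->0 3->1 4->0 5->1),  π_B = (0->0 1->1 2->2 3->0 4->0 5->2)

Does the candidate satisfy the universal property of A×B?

Answer: NOT A VALID PRODUCT — duplicate pair at indices 0,4

Work:
|A|·|B| = 2·3 = 6;  |P| = 6
Check the pairing map k ↦ (π_A(k), π_B(k)):
  0 -> (0,0)
  1 -> (0,1)
  2 -> (0,2)
  3 -> (1,0)
  4 -> (0,0)  ✗ repeats pair of k=0
  5 -> (1,2)
distinct pairs in image: 5 / 6 needed
  → (0,0) hit at k=0 and k=4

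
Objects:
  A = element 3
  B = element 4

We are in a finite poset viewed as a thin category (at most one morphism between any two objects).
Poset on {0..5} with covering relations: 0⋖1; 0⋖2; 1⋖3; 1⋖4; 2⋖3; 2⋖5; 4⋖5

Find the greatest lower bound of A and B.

{x : x⊑A ∧ x⊑B} = {0,1}  (A=3, B=4)
  0 ⊑ 1
  1 ⊑ 1
glb = 1

Answer: A∧B = 1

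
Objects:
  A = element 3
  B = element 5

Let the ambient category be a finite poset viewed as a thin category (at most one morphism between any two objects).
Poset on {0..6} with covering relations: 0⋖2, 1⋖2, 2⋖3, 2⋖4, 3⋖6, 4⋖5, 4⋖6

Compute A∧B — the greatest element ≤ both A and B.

Answer: A∧B = 2

Work:
Lower bounds of A=3 and B=5: {0,1,2}
  0 ≤ 2
  1 ≤ 2
  2 ≤ 2
glb = 2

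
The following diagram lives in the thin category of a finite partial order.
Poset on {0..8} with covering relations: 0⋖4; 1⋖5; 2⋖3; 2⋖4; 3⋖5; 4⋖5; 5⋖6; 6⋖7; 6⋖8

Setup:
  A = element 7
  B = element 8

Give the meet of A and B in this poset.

Common predecessors of 7,8: {0,1,2,3,4,5,6}
  0 ≤ 6
  1 ≤ 6
  2 ≤ 6
  3 ≤ 6
  4 ≤ 6
  5 ≤ 6
  6 ≤ 6
glb = 6

Answer: A∧B = 6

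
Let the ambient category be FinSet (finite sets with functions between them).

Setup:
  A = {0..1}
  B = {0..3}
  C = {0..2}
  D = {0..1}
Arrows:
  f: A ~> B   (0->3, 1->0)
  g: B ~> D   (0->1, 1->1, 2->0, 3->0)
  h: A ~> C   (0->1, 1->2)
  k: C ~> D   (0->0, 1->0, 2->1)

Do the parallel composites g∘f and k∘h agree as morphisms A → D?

1) trace f;g:
  0 f~>3 g~>0
  1 f~>0 g~>1
  ⟦path⟧₁ = (0->0, 1->1)
2) trace h;k:
  0 h~>1 k~>0
  1 h~>2 k~>1
  ⟦path⟧₂ = (0->0, 1->1)
Equal? equal; square commutes

Answer: COMMUTES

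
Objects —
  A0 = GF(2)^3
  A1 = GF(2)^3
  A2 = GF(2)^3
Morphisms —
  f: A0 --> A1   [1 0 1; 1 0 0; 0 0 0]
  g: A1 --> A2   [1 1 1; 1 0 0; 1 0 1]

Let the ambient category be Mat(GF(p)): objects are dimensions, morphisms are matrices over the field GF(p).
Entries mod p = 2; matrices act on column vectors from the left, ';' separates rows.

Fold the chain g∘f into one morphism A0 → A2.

  e0=⟨1,0,0⟩ f-->⟨1,1,0⟩ g-->⟨0,1,1⟩
  e1=⟨0,1,0⟩ f-->⟨0,0,0⟩ g-->⟨0,0,0⟩
  e2=⟨0,0,1⟩ f-->⟨1,0,0⟩ g-->⟨1,1,1⟩
⟦path⟧: [0 0 1; 1 0 1; 1 0 1]

Answer: [0 0 1; 1 0 1; 1 0 1]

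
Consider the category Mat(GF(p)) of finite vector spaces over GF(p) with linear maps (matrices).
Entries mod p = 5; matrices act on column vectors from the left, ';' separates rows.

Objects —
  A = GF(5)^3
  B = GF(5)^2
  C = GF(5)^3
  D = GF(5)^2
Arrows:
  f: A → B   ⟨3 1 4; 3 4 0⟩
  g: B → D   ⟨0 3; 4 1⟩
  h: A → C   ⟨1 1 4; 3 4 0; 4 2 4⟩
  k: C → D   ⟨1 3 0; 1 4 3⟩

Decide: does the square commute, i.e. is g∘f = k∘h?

Along f;g (path 1):
  e0=⟨1,0,0⟩ f→⟨3,3⟩ g→⟨4,0⟩
  e1=⟨0,1,0⟩ f→⟨1,4⟩ g→⟨2,3⟩
  e2=⟨0,0,1⟩ f→⟨4,0⟩ g→⟨0,1⟩
  result₁ = ⟨4 2 0; 0 3 1⟩
Along h;k (path 2):
  e0=⟨1,0,0⟩ h→⟨1,3,4⟩ k→⟨0,0⟩
  e1=⟨0,1,0⟩ h→⟨1,4,2⟩ k→⟨3,3⟩
  e2=⟨0,0,1⟩ h→⟨4,0,4⟩ k→⟨4,1⟩
  result₂ = ⟨0 3 4; 0 3 1⟩
Equal? differ; not commutative

Answer: DOES NOT COMMUTE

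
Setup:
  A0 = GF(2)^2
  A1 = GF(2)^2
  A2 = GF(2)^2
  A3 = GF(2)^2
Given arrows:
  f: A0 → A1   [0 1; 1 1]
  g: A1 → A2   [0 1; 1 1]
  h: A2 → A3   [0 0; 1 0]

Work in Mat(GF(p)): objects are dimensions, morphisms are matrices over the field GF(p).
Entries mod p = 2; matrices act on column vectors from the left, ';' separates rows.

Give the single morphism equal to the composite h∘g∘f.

Answer: [0 0; 1 1]

Work:
  e0=⟨1,0⟩ f→⟨0,1⟩ g→⟨1,1⟩ h→⟨0,1⟩
  e1=⟨0,1⟩ f→⟨1,1⟩ g→⟨1,0⟩ h→⟨0,1⟩
composite: [0 0; 1 1]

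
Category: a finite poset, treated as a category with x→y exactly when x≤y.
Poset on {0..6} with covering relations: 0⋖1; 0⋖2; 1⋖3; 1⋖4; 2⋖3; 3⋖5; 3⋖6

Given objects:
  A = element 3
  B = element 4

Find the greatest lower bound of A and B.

Common predecessors of 3,4: {0,1}
  0 <= 1
  1 <= 1
glb = 1

Answer: A∧B = 1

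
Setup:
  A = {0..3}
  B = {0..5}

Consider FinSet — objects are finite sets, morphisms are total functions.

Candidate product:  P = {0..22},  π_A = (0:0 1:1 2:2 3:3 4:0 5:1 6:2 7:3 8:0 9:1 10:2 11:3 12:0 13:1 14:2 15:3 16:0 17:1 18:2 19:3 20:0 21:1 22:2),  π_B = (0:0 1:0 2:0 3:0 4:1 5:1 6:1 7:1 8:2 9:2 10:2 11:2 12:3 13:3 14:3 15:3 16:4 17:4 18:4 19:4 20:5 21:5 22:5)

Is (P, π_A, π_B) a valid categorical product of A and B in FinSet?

|A|·|B| = 4·6 = 24;  |P| = 23
  → cardinalities differ; no bijection possible.

Answer: NOT A VALID PRODUCT — |P|=23 ≠ |A|·|B|=24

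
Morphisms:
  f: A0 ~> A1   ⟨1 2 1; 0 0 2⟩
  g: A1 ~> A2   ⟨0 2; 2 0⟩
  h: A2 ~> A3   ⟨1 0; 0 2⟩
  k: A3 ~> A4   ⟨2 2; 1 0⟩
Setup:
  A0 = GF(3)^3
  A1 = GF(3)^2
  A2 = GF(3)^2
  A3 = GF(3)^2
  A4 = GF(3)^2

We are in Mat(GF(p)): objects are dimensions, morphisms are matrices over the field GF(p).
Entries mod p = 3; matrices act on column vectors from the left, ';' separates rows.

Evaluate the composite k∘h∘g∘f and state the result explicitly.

Answer: ⟨2 1 1; 0 0 1⟩

Trace:
  e0=⟨1,0,0⟩ f~>⟨1,0⟩ g~>⟨0,2⟩ h~>⟨0,1⟩ k~>⟨2,0⟩
  e1=⟨0,1,0⟩ f~>⟨2,0⟩ g~>⟨0,1⟩ h~>⟨0,2⟩ k~>⟨1,0⟩
  e2=⟨0,0,1⟩ f~>⟨1,2⟩ g~>⟨1,2⟩ h~>⟨1,1⟩ k~>⟨1,1⟩
⟦path⟧: ⟨2 1 1; 0 0 1⟩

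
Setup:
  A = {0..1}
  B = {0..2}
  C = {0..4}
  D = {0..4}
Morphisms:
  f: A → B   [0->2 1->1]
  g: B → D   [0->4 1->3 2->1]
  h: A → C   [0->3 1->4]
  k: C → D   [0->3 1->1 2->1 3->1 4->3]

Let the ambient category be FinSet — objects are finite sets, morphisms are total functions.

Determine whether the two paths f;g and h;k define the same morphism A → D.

Answer: COMMUTES

Work:
Path 1 = f;g:
  0 f→2 g→1
  1 f→1 g→3
  composite₁ = [0->1 1->3]
Path 2 = h;k:
  0 h→3 k→1
  1 h→4 k→3
  composite₂ = [0->1 1->3]
Equal? equal; square commutes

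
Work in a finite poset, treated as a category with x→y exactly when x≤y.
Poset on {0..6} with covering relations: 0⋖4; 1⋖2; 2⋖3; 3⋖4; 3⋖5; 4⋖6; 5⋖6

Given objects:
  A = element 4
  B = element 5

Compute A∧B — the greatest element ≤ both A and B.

{x : x⊑A ∧ x⊑B} = {1,2,3}  (A=4, B=5)
  1 ⊑ 3
  2 ⊑ 3
  3 ⊑ 3
glb = 3

Answer: A∧B = 3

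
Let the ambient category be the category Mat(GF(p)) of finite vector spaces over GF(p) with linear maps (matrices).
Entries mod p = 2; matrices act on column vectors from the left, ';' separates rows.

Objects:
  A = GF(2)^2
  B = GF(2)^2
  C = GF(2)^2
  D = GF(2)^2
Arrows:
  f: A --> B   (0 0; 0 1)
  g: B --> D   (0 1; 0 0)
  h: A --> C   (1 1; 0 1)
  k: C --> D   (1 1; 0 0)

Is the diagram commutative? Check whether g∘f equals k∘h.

Path 1 = f;g:
  e0=(1,0) f-->(0,0) g-->(0,0)
  e1=(0,1) f-->(0,1) g-->(1,0)
  result₁ = (0 1; 0 0)
Path 2 = h;k:
  e0=(1,0) h-->(1,0) k-->(1,0)
  e1=(0,1) h-->(1,1) k-->(0,0)
  result₂ = (1 0; 0 0)
Equal? differ; not commutative

Answer: DOES NOT COMMUTE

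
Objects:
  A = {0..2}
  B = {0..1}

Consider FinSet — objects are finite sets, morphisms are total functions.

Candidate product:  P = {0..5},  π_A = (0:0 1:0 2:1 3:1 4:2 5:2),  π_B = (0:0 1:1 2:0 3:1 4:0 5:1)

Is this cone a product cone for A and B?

|A|·|B| = 3·2 = 6;  |P| = 6
Check the pairing map k ↦ (π_A(k), π_B(k)):
  0 : (0,0)
  1 : (0,1)
  2 : (1,0)
  3 : (1,1)
  4 : (2,0)
  5 : (2,1)
distinct pairs in image: 6 / 6 needed
  → bijection onto A×B; projections well-typed.

Answer: VALID PRODUCT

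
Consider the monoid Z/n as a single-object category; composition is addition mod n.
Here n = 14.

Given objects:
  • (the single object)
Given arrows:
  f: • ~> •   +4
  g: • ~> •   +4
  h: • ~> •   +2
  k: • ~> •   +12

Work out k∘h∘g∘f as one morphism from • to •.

  0 +4≡4 +4≡8 +2≡10 +12≡8  (mod 14)
composite: +8

Answer: +8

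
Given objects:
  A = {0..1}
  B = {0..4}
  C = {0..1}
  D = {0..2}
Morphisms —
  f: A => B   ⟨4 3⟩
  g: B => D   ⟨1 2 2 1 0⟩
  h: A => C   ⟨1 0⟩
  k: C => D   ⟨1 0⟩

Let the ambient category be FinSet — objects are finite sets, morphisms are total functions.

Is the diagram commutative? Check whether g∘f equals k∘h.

Answer: COMMUTES

Trace:
Path 1 = f;g:
  0 f=>4 g=>0
  1 f=>3 g=>1
  composite₁ = ⟨0 1⟩
Path 2 = h;k:
  0 h=>1 k=>0
  1 h=>0 k=>1
  composite₂ = ⟨0 1⟩
Equal? YES — commutes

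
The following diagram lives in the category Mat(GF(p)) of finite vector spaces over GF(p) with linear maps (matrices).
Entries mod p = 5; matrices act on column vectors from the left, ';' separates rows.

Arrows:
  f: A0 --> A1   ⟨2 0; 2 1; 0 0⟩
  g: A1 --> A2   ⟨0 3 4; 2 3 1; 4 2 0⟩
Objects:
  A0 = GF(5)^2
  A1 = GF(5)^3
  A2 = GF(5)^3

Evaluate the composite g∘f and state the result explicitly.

  e0=⟨1,0⟩ f-->⟨2,2,0⟩ g-->⟨1,0,2⟩
  e1=⟨0,1⟩ f-->⟨0,1,0⟩ g-->⟨3,3,2⟩
result: ⟨1 3; 0 3; 2 2⟩

Answer: ⟨1 3; 0 3; 2 2⟩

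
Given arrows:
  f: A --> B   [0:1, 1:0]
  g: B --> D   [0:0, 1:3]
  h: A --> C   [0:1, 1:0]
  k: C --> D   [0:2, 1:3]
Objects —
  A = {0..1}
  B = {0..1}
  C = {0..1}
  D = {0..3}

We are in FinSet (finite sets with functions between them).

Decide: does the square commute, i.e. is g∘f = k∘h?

Along f;g (path 1):
  0 f-->1 g-->3
  1 f-->0 g-->0
  result₁ = [0:3, 1:0]
Along h;k (path 2):
  0 h-->1 k-->3
  1 h-->0 k-->2
  result₂ = [0:3, 1:2]
Equal? distinct morphisms ✗

Answer: DOES NOT COMMUTE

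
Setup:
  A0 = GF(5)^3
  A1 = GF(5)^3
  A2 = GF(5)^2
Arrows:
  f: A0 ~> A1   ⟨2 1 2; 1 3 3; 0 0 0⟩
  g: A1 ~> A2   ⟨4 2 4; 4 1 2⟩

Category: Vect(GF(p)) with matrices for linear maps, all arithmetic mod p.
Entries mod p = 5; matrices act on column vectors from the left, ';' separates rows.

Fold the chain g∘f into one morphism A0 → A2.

  e0=(1,0,0) f~>(2,1,0) g~>(0,4)
  e1=(0,1,0) f~>(1,3,0) g~>(0,2)
  e2=(0,0,1) f~>(2,3,0) g~>(4,1)
result: ⟨0 0 4; 4 2 1⟩

Answer: ⟨0 0 4; 4 2 1⟩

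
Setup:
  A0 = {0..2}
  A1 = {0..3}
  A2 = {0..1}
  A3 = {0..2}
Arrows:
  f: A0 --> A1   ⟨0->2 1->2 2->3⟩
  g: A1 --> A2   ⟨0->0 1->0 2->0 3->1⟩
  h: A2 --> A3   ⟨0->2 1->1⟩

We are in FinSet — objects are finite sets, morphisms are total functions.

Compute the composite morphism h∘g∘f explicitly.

Answer: ⟨0->2 1->2 2->1⟩

Work:
  0 f-->2 g-->0 h-->2
  1 f-->2 g-->0 h-->2
  2 f-->3 g-->1 h-->1
result: ⟨0->2 1->2 2->1⟩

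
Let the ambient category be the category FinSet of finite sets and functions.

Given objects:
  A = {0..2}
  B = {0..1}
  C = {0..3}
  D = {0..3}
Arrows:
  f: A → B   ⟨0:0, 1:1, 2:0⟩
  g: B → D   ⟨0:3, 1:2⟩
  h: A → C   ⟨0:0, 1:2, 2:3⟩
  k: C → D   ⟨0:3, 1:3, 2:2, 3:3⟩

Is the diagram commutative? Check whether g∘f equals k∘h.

Path 1 = f;g:
  0 f→0 g→3
  1 f→1 g→2
  2 f→0 g→3
  result₁ = ⟨0:3, 1:2, 2:3⟩
Path 2 = h;k:
  0 h→0 k→3
  1 h→2 k→2
  2 h→3 k→3
  result₂ = ⟨0:3, 1:2, 2:3⟩
Equal? equal; square commutes

Answer: COMMUTES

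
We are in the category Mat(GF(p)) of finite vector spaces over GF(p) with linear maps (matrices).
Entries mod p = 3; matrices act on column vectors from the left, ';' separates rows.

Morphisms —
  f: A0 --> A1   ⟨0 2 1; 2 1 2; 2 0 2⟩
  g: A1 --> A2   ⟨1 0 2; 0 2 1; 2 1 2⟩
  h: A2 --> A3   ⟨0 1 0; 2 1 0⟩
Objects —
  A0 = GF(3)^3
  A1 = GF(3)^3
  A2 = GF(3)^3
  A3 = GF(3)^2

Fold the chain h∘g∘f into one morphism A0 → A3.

Answer: ⟨0 2 0; 2 0 1⟩

Trace:
  e0=[1,0,0] f-->[0,2,2] g-->[1,0,0] h-->[0,2]
  e1=[0,1,0] f-->[2,1,0] g-->[2,2,2] h-->[2,0]
  e2=[0,0,1] f-->[1,2,2] g-->[2,0,2] h-->[0,1]
composite: ⟨0 2 0; 2 0 1⟩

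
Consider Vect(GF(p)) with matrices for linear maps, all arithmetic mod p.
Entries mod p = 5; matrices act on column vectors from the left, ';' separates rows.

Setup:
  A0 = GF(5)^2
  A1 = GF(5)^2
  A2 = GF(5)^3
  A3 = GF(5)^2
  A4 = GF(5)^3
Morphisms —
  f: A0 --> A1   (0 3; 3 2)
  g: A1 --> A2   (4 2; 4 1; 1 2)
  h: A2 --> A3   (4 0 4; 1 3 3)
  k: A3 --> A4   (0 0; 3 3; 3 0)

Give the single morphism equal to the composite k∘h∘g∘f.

Answer: (0 0; 3 3; 4 1)

Derivation:
  e0=[1,0] f-->[0,3] g-->[1,3,1] h-->[3,3] k-->[0,3,4]
  e1=[0,1] f-->[3,2] g-->[1,4,2] h-->[2,4] k-->[0,3,1]
⟦path⟧: (0 0; 3 3; 4 1)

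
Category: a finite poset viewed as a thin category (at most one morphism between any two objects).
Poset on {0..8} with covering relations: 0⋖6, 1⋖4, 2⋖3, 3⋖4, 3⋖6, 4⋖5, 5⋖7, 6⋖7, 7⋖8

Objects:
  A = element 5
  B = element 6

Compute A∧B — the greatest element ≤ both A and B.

Answer: A∧B = 3

Work:
Lower bounds of A=5 and B=6: {2,3}
  2 ≤ 3
  3 ≤ 3
glb = 3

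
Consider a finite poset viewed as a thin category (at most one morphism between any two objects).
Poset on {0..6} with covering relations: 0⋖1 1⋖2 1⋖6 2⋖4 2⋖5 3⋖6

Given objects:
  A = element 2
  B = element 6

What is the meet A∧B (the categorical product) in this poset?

Answer: A∧B = 1

Trace:
Lower bounds of A=2 and B=6: {0,1}
  0 ≤ 1
  1 ≤ 1
glb = 1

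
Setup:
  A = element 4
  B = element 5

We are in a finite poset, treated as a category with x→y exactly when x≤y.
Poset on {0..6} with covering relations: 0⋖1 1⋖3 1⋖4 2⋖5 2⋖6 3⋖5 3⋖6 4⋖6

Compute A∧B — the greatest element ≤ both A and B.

Answer: A∧B = 1

Derivation:
{x : x≤A ∧ x≤B} = {0,1}  (A=4, B=5)
  0 ≤ 1
  1 ≤ 1
glb = 1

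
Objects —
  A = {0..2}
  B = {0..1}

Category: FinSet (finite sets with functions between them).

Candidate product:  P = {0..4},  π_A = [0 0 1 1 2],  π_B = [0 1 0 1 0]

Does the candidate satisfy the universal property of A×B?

|A|·|B| = 3·2 = 6;  |P| = 5
  → cardinalities differ; no bijection possible.

Answer: NOT A VALID PRODUCT — |P|=5 ≠ |A|·|B|=6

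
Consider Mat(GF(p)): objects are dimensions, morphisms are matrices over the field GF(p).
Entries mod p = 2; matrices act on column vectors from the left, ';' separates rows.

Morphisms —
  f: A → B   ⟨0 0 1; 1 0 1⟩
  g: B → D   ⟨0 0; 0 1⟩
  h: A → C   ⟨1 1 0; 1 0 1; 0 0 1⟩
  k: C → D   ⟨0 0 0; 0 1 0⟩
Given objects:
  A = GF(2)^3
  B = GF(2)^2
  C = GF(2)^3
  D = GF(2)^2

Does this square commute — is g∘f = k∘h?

Answer: COMMUTES

Trace:
Along f;g (path 1):
  e0=⟨1,0,0⟩ f→⟨0,1⟩ g→⟨0,1⟩
  e1=⟨0,1,0⟩ f→⟨0,0⟩ g→⟨0,0⟩
  e2=⟨0,0,1⟩ f→⟨1,1⟩ g→⟨0,1⟩
  result₁ = ⟨0 0 0; 1 0 1⟩
Along h;k (path 2):
  e0=⟨1,0,0⟩ h→⟨1,1,0⟩ k→⟨0,1⟩
  e1=⟨0,1,0⟩ h→⟨1,0,0⟩ k→⟨0,0⟩
  e2=⟨0,0,1⟩ h→⟨0,1,1⟩ k→⟨0,1⟩
  result₂ = ⟨0 0 0; 1 0 1⟩
Equal? equal; square commutes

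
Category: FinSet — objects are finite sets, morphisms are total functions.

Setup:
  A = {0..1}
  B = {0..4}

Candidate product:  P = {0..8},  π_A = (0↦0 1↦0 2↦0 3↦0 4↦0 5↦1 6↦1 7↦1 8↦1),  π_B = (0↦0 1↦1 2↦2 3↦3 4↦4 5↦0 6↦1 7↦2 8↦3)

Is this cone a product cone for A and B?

Answer: NOT A VALID PRODUCT — |P|=9 ≠ |A|·|B|=10

Trace:
|A|·|B| = 2·5 = 10;  |P| = 9
  → cardinalities differ; no bijection possible.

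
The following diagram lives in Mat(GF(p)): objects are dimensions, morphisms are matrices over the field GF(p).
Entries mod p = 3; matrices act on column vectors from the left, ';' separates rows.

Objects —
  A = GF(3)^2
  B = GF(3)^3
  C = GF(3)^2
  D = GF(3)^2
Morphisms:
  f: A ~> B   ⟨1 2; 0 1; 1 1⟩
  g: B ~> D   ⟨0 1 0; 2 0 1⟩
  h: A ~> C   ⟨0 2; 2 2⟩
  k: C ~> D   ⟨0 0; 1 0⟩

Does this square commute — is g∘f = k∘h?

Answer: DOES NOT COMMUTE

Derivation:
Path 1 = f;g:
  e0=[1,0] f~>[1,0,1] g~>[0,0]
  e1=[0,1] f~>[2,1,1] g~>[1,2]
  ⟦path⟧₁ = ⟨0 1; 0 2⟩
Path 2 = h;k:
  e0=[1,0] h~>[0,2] k~>[0,0]
  e1=[0,1] h~>[2,2] k~>[0,2]
  ⟦path⟧₂ = ⟨0 0; 0 2⟩
Equal? NO — does not commute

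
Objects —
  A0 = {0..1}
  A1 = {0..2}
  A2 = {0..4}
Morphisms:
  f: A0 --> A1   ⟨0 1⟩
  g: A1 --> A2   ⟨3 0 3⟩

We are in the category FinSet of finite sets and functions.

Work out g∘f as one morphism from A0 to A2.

  0 f-->0 g-->3
  1 f-->1 g-->0
result: ⟨3 0⟩

Answer: ⟨3 0⟩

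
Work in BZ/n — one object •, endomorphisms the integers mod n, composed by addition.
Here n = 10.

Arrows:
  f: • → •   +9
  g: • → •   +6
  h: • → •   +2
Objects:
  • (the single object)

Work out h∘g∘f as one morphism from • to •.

  0 +9≡9 +6≡5 +2≡7  (mod 10)
result: +7

Answer: +7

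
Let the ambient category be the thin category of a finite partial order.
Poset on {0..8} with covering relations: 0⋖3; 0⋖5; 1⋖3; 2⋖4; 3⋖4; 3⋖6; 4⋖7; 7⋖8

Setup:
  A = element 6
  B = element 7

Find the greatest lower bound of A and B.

Answer: A∧B = 3

Derivation:
Common predecessors of 6,7: {0,1,3}
  0 ≤ 3
  1 ≤ 3
  3 ≤ 3
glb = 3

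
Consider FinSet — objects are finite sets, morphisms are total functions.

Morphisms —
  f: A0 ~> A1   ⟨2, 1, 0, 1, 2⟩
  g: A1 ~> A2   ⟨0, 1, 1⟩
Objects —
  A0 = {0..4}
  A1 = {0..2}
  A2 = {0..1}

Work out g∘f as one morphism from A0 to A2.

Answer: ⟨1, 1, 0, 1, 1⟩

Work:
  0 f~>2 g~>1
  1 f~>1 g~>1
  2 f~>0 g~>0
  3 f~>1 g~>1
  4 f~>2 g~>1
⟦path⟧: ⟨1, 1, 0, 1, 1⟩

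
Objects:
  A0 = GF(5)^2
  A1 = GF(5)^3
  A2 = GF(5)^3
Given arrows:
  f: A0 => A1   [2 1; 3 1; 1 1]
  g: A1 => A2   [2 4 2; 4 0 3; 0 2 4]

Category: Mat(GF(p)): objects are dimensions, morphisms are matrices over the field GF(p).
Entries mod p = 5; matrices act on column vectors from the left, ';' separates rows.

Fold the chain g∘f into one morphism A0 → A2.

Answer: [3 3; 1 2; 0 1]

Trace:
  e0=(1,0) f=>(2,3,1) g=>(3,1,0)
  e1=(0,1) f=>(1,1,1) g=>(3,2,1)
⟦path⟧: [3 3; 1 2; 0 1]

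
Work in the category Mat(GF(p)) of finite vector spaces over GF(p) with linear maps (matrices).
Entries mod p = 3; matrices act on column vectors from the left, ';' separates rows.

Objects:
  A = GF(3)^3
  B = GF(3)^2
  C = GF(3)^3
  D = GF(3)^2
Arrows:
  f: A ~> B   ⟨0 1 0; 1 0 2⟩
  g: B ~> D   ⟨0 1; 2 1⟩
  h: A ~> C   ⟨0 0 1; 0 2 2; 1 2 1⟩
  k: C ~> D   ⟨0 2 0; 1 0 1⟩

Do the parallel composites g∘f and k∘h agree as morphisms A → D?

Along f;g (path 1):
  e0=[1,0,0] f~>[0,1] g~>[1,1]
  e1=[0,1,0] f~>[1,0] g~>[0,2]
  e2=[0,0,1] f~>[0,2] g~>[2,2]
  composite₁ = ⟨1 0 2; 1 2 2⟩
Along h;k (path 2):
  e0=[1,0,0] h~>[0,0,1] k~>[0,1]
  e1=[0,1,0] h~>[0,2,2] k~>[1,2]
  e2=[0,0,1] h~>[1,2,1] k~>[1,2]
  composite₂ = ⟨0 1 1; 1 2 2⟩
Equal? NO — does not commute

Answer: DOES NOT COMMUTE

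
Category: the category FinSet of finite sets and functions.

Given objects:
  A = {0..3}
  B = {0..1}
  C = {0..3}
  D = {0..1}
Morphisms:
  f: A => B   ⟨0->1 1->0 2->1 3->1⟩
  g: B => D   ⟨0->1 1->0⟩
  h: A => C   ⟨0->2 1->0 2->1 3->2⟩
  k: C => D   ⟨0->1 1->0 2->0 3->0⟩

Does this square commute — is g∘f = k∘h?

Answer: COMMUTES

Trace:
1) trace f;g:
  0 f=>1 g=>0
  1 f=>0 g=>1
  2 f=>1 g=>0
  3 f=>1 g=>0
  composite₁ = ⟨0->0 1->1 2->0 3->0⟩
2) trace h;k:
  0 h=>2 k=>0
  1 h=>0 k=>1
  2 h=>1 k=>0
  3 h=>2 k=>0
  composite₂ = ⟨0->0 1->1 2->0 3->0⟩
Equal? equal; square commutes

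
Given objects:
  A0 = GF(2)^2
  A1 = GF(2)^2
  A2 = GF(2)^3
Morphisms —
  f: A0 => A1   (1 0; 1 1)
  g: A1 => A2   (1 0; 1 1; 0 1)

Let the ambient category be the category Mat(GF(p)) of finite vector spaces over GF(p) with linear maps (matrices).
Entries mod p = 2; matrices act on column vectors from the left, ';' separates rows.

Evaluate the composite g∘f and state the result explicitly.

  e0=[1,0] f=>[1,1] g=>[1,0,1]
  e1=[0,1] f=>[0,1] g=>[0,1,1]
⟦path⟧: (1 0; 0 1; 1 1)

Answer: (1 0; 0 1; 1 1)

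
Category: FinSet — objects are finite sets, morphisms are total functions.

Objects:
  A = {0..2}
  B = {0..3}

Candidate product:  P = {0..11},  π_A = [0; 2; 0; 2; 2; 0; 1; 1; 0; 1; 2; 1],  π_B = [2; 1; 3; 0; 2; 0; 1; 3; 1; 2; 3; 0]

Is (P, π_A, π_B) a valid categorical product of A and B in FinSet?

|A|·|B| = 3·4 = 12;  |P| = 12
Check the pairing map k ↦ (π_A(k), π_B(k)):
  0 : (0,2)
  1 : (2,1)
  2 : (0,3)
  3 : (2,0)
  4 : (2,2)
  5 : (0,0)
  6 : (1,1)
  7 : (1,3)
  8 : (0,1)
  9 : (1,2)
  10 : (2,3)
  11 : (1,0)
distinct pairs in image: 12 / 12 needed
  → bijection onto A×B; projections well-typed.

Answer: VALID PRODUCT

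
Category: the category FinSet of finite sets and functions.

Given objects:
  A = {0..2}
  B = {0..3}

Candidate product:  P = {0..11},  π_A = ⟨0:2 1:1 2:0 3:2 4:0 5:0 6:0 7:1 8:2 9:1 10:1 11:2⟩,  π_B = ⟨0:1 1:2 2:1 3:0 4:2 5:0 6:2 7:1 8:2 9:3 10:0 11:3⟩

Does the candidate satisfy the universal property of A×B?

|A|·|B| = 3·4 = 12;  |P| = 12
Check the pairing map k ↦ (π_A(k), π_B(k)):
  0 : (2,1)
  1 : (1,2)
  2 : (0,1)
  3 : (2,0)
  4 : (0,2)
  5 : (0,0)
  6 : (0,2)  ✗ repeats pair of k=4
  7 : (1,1)
  8 : (2,2)
  9 : (1,3)
  10 : (1,0)
  11 : (2,3)
distinct pairs in image: 11 / 12 needed
  → (0,2) hit at k=4 and k=6

Answer: NOT A VALID PRODUCT — duplicate pair at indices 4,6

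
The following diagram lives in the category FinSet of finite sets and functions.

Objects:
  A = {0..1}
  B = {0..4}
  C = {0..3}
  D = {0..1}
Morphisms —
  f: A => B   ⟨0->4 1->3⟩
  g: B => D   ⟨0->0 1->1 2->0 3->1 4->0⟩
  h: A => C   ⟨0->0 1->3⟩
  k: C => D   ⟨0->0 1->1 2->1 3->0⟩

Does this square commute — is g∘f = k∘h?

Path 1 = f;g:
  0 f=>4 g=>0
  1 f=>3 g=>1
  result₁ = ⟨0->0 1->1⟩
Path 2 = h;k:
  0 h=>0 k=>0
  1 h=>3 k=>0
  result₂ = ⟨0->0 1->0⟩
Equal? NO — does not commute

Answer: DOES NOT COMMUTE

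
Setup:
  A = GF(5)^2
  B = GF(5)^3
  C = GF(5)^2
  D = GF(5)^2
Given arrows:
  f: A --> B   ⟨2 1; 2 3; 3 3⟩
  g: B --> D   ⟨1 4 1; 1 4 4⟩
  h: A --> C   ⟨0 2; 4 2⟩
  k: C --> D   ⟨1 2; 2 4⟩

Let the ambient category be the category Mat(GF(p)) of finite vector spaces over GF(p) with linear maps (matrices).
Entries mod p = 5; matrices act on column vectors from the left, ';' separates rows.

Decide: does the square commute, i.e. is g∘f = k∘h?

Answer: DOES NOT COMMUTE

Derivation:
1) trace f;g:
  e0=[1,0] f-->[2,2,3] g-->[3,2]
  e1=[0,1] f-->[1,3,3] g-->[1,0]
  ⟦path⟧₁ = ⟨3 1; 2 0⟩
2) trace h;k:
  e0=[1,0] h-->[0,4] k-->[3,1]
  e1=[0,1] h-->[2,2] k-->[1,2]
  ⟦path⟧₂ = ⟨3 1; 1 2⟩
Equal? NO — does not commute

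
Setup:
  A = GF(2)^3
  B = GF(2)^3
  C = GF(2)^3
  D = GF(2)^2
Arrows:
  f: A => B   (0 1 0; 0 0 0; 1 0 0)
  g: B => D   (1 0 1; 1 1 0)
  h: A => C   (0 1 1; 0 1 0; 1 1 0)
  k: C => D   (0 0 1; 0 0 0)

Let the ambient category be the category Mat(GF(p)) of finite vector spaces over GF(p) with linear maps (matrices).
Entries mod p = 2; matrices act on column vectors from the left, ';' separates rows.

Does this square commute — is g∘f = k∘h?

Path 1 = f;g:
  e0=(1,0,0) f=>(0,0,1) g=>(1,0)
  e1=(0,1,0) f=>(1,0,0) g=>(1,1)
  e2=(0,0,1) f=>(0,0,0) g=>(0,0)
  composite₁ = (1 1 0; 0 1 0)
Path 2 = h;k:
  e0=(1,0,0) h=>(0,0,1) k=>(1,0)
  e1=(0,1,0) h=>(1,1,1) k=>(1,0)
  e2=(0,0,1) h=>(1,0,0) k=>(0,0)
  composite₂ = (1 1 0; 0 0 0)
Equal? differ; not commutative

Answer: DOES NOT COMMUTE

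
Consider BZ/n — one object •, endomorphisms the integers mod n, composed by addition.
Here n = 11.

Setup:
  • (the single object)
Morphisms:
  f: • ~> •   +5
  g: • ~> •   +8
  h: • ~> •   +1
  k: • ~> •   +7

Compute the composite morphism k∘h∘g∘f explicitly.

Answer: +10

Derivation:
  0 +5≡5 +8≡2 +1≡3 +7≡10  (mod 11)
composite: +10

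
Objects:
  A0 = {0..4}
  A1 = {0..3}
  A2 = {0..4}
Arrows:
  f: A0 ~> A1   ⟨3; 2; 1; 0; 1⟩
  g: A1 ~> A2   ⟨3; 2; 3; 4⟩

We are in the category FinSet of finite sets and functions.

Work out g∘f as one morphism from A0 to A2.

  0 f~>3 g~>4
  1 f~>2 g~>3
  2 f~>1 g~>2
  3 f~>0 g~>3
  4 f~>1 g~>2
result: ⟨4; 3; 2; 3; 2⟩

Answer: ⟨4; 3; 2; 3; 2⟩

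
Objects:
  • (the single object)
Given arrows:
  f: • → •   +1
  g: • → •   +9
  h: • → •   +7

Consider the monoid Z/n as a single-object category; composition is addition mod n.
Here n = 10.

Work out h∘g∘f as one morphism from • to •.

Answer: +7

Derivation:
  0 +1≡1 +9≡0 +7≡7  (mod 10)
result: +7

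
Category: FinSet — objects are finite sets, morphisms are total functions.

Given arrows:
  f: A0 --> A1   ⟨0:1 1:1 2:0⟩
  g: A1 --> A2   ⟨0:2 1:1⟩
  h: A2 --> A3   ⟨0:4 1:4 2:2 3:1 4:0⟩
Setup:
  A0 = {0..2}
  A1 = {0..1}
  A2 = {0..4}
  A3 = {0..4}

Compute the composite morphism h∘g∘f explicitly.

  0 f-->1 g-->1 h-->4
  1 f-->1 g-->1 h-->4
  2 f-->0 g-->2 h-->2
⟦path⟧: ⟨0:4 1:4 2:2⟩

Answer: ⟨0:4 1:4 2:2⟩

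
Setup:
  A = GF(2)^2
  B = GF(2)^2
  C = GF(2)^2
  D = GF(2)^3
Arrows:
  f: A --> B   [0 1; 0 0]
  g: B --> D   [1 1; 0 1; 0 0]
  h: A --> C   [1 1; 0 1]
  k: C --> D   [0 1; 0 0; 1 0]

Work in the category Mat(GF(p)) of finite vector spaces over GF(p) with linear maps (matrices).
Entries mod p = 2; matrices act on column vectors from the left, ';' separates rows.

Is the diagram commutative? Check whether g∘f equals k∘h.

Answer: DOES NOT COMMUTE

Derivation:
1) trace f;g:
  e0=⟨1,0⟩ f-->⟨0,0⟩ g-->⟨0,0,0⟩
  e1=⟨0,1⟩ f-->⟨1,0⟩ g-->⟨1,0,0⟩
  result₁ = [0 1; 0 0; 0 0]
2) trace h;k:
  e0=⟨1,0⟩ h-->⟨1,0⟩ k-->⟨0,0,1⟩
  e1=⟨0,1⟩ h-->⟨1,1⟩ k-->⟨1,0,1⟩
  result₂ = [0 1; 0 0; 1 1]
Equal? NO — does not commute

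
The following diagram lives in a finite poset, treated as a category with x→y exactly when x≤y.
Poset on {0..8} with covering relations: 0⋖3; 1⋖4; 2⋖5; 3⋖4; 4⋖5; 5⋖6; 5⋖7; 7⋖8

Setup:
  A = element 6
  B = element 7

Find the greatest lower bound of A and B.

{x : x≤A ∧ x≤B} = {0,1,2,3,4,5}  (A=6, B=7)
  0 ≤ 5
  1 ≤ 5
  2 ≤ 5
  3 ≤ 5
  4 ≤ 5
  5 ≤ 5
glb = 5

Answer: A∧B = 5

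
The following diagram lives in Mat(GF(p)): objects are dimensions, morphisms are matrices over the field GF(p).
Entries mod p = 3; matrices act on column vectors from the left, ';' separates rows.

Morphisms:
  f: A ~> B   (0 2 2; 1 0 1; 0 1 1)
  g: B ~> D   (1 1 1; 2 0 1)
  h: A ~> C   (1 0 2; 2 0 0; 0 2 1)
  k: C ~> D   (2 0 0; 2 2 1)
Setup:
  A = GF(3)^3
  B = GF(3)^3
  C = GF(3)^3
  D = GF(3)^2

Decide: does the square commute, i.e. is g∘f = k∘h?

Answer: DOES NOT COMMUTE

Trace:
Path 1 = f;g:
  e0=⟨1,0,0⟩ f~>⟨0,1,0⟩ g~>⟨1,0⟩
  e1=⟨0,1,0⟩ f~>⟨2,0,1⟩ g~>⟨0,2⟩
  e2=⟨0,0,1⟩ f~>⟨2,1,1⟩ g~>⟨1,2⟩
  result₁ = (1 0 1; 0 2 2)
Path 2 = h;k:
  e0=⟨1,0,0⟩ h~>⟨1,2,0⟩ k~>⟨2,0⟩
  e1=⟨0,1,0⟩ h~>⟨0,0,2⟩ k~>⟨0,2⟩
  e2=⟨0,0,1⟩ h~>⟨2,0,1⟩ k~>⟨1,2⟩
  result₂ = (2 0 1; 0 2 2)
Equal? differ; not commutative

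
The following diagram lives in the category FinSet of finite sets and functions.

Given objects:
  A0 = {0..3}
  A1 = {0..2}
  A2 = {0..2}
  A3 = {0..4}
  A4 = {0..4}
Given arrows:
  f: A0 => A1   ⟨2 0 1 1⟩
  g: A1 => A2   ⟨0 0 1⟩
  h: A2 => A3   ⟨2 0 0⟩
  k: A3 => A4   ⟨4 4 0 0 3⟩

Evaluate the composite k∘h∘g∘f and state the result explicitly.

Answer: ⟨4 0 0 0⟩

Derivation:
  0 f=>2 g=>1 h=>0 k=>4
  1 f=>0 g=>0 h=>2 k=>0
  2 f=>1 g=>0 h=>2 k=>0
  3 f=>1 g=>0 h=>2 k=>0
⟦path⟧: ⟨4 0 0 0⟩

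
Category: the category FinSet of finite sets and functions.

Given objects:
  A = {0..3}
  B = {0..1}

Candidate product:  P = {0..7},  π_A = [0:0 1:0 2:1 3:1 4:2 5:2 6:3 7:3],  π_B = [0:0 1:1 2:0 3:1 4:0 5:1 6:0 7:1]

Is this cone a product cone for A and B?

Answer: VALID PRODUCT

Trace:
|A|·|B| = 4·2 = 8;  |P| = 8
Check the pairing map k ↦ (π_A(k), π_B(k)):
  0 : (0,0)
  1 : (0,1)
  2 : (1,0)
  3 : (1,1)
  4 : (2,0)
  5 : (2,1)
  6 : (3,0)
  7 : (3,1)
distinct pairs in image: 8 / 8 needed
  → bijection onto A×B; projections well-typed.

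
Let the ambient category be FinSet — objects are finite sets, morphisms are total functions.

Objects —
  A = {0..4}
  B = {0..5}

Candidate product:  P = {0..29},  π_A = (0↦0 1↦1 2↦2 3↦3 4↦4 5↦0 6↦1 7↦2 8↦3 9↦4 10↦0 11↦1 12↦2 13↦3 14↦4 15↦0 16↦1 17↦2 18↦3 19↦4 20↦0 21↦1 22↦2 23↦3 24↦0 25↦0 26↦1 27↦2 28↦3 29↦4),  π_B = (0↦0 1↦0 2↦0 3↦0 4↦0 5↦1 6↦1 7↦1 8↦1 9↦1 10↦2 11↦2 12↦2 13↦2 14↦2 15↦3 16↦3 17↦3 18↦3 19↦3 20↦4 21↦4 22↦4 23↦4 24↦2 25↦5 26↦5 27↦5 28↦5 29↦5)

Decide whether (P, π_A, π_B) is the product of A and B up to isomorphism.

Answer: NOT A VALID PRODUCT — duplicate pair at indices 10,24

Trace:
|A|·|B| = 5·6 = 30;  |P| = 30
Check the pairing map k ↦ (π_A(k), π_B(k)):
  0 ↦ (0,0)
  1 ↦ (1,0)
  2 ↦ (2,0)
  3 ↦ (3,0)
  4 ↦ (4,0)
  5 ↦ (0,1)
  6 ↦ (1,1)
  7 ↦ (2,1)
  8 ↦ (3,1)
  9 ↦ (4,1)
  10 ↦ (0,2)
  11 ↦ (1,2)
  12 ↦ (2,2)
  13 ↦ (3,2)
  14 ↦ (4,2)
  15 ↦ (0,3)
  16 ↦ (1,3)
  17 ↦ (2,3)
  18 ↦ (3,3)
  19 ↦ (4,3)
  20 ↦ (0,4)
  21 ↦ (1,4)
  22 ↦ (2,4)
  23 ↦ (3,4)
  24 ↦ (0,2)  ✗ repeats pair of k=10
  25 ↦ (0,5)
  26 ↦ (1,5)
  27 ↦ (2,5)
  28 ↦ (3,5)
  29 ↦ (4,5)
distinct pairs in image: 29 / 30 needed
  → (0,2) hit at k=10 and k=24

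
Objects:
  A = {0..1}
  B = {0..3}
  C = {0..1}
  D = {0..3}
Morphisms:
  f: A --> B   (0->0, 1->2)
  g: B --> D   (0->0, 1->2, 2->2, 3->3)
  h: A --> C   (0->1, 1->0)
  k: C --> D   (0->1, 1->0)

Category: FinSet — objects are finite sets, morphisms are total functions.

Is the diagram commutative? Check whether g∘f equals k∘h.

Answer: DOES NOT COMMUTE

Work:
Path 1 = f;g:
  0 f-->0 g-->0
  1 f-->2 g-->2
  composite₁ = (0->0, 1->2)
Path 2 = h;k:
  0 h-->1 k-->0
  1 h-->0 k-->1
  composite₂ = (0->0, 1->1)
Equal? distinct morphisms ✗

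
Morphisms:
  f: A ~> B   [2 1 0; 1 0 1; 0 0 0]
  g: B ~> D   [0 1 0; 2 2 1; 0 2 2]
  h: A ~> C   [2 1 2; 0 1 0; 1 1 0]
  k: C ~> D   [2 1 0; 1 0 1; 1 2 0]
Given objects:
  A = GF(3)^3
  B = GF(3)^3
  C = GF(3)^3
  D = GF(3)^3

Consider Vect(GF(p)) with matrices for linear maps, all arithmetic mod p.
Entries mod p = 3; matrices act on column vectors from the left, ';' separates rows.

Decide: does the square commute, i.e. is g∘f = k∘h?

Answer: COMMUTES

Trace:
1) trace f;g:
  e0=(1,0,0) f~>(2,1,0) g~>(1,0,2)
  e1=(0,1,0) f~>(1,0,0) g~>(0,2,0)
  e2=(0,0,1) f~>(0,1,0) g~>(1,2,2)
  result₁ = [1 0 1; 0 2 2; 2 0 2]
2) trace h;k:
  e0=(1,0,0) h~>(2,0,1) k~>(1,0,2)
  e1=(0,1,0) h~>(1,1,1) k~>(0,2,0)
  e2=(0,0,1) h~>(2,0,0) k~>(1,2,2)
  result₂ = [1 0 1; 0 2 2; 2 0 2]
Equal? equal; square commutes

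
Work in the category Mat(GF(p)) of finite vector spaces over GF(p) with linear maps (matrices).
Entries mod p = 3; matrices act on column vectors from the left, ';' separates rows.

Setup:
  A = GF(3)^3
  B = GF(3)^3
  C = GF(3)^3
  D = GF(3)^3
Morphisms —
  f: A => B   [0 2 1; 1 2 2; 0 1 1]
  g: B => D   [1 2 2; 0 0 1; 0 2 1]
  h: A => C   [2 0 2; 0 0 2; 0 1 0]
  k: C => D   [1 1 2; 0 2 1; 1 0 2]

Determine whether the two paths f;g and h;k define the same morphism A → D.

Along f;g (path 1):
  e0=(1,0,0) f=>(0,1,0) g=>(2,0,2)
  e1=(0,1,0) f=>(2,2,1) g=>(2,1,2)
  e2=(0,0,1) f=>(1,2,1) g=>(1,1,2)
  result₁ = [2 2 1; 0 1 1; 2 2 2]
Along h;k (path 2):
  e0=(1,0,0) h=>(2,0,0) k=>(2,0,2)
  e1=(0,1,0) h=>(0,0,1) k=>(2,1,2)
  e2=(0,0,1) h=>(2,2,0) k=>(1,1,2)
  result₂ = [2 2 1; 0 1 1; 2 2 2]
Equal? equal; square commutes

Answer: COMMUTES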